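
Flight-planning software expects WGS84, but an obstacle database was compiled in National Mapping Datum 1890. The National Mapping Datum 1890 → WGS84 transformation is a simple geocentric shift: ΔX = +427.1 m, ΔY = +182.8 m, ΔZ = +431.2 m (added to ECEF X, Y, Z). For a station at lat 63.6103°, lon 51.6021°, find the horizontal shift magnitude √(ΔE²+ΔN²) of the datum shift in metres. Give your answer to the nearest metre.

282 m

The local east axis at (φ, λ) is (−sin λ, cos λ, 0), so ΔE = −sin(51.6021°)·427.1 + cos(51.6021°)·182.8 = -221.18 m.
The local north axis is (−sin φ cos λ, −sin φ sin λ, cos φ), giving ΔN = -237.636 − 128.334 + 191.657 = -174.31 m.
Horizontal magnitude = √(ΔE² + ΔN²) = √((-221.18)² + (-174.31)²) = 281.62 m.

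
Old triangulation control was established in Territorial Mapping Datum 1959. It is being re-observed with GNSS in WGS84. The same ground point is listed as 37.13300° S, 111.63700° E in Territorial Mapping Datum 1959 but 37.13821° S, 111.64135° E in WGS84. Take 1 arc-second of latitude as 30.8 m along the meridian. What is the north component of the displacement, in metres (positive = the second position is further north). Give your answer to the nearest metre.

Δφ = -37.13821° − -37.13300° = -0.00521°; Δλ = 111.64135° − 111.63700° = +0.00435°.
1° of latitude = 3600 × 30.80 = 110880 m.
ΔN = Δφ × 110880 = -577.7 m; ΔE = Δλ × 110880 × cos(-37.13300°) = +0.00435 × 110880 × 0.797236 = 384.5 m.

ΔN = -578 m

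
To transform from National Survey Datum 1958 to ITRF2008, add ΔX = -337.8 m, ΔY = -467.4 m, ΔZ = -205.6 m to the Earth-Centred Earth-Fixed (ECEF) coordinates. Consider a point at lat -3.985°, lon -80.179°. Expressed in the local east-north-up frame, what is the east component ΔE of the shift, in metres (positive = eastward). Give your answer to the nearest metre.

ΔE = -413 m

At φ = -3.985°, λ = -80.179°: sin φ = -0.069495, cos φ = 0.997582, sin λ = -0.985345, cos λ = 0.170571.
ΔE = −sin λ·ΔX + cos λ·ΔY = −(-0.985345)·(-337.8) + (0.170571)·(-467.4) = -412.57 m.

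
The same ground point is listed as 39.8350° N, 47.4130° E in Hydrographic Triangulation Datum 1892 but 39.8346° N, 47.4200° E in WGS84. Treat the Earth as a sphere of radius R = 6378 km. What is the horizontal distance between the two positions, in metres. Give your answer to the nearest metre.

600 m

Δφ = 39.8346° − 39.8350° = -0.0004°; Δλ = 47.4200° − 47.4130° = +0.0070°.
1° along a meridian = πR/180 = 111317 m.
ΔN = Δφ × 111317 = -44.5 m; ΔE = Δλ × 111317 × cos(39.8350°) = +0.0070 × 111317 × 0.767892 = 598.4 m.
Distance = √(ΔE² + ΔN²) = √(598.4² + (-44.5)²) = 600.0 m.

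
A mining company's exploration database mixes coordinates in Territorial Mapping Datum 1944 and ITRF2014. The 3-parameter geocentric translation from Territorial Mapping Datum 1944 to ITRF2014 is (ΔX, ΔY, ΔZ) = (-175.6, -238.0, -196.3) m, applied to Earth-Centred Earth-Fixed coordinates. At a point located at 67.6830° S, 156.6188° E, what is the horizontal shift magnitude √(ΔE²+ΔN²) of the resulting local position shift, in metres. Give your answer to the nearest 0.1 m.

288.4 m

At φ = -67.6830°, λ = 156.6188°: sin φ = -0.925097, cos φ = 0.379731, sin λ = 0.396847, cos λ = -0.917885.
ΔE = −sin λ·ΔX + cos λ·ΔY = −(0.396847)·(-175.6) + (-0.917885)·(-238.0) = 288.14 m.
ΔN = −sin φ cos λ·ΔX − sin φ sin λ·ΔY + cos φ·ΔZ = −(-0.925097)(-0.917885)(-175.6) − (-0.925097)(0.396847)(-238.0) + (0.379731)(-196.3) = -12.81 m.
Horizontal magnitude = √(ΔE² + ΔN²) = √(288.14² + (-12.81)²) = 288.43 m.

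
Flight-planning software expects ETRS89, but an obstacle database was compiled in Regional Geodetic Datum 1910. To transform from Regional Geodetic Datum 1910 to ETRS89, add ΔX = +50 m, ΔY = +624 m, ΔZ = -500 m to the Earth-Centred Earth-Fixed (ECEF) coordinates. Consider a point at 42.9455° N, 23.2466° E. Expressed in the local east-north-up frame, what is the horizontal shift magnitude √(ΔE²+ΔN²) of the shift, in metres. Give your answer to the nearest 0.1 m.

791.1 m

The local east axis at (φ, λ) is (−sin λ, cos λ, 0), so ΔE = −sin(23.2466°)·50 + cos(23.2466°)·624 = 553.61 m.
The local north axis is (−sin φ cos λ, −sin φ sin λ, cos φ), giving ΔN = -31.300 − 167.795 − 366.001 = -565.10 m.
Horizontal magnitude = √(ΔE² + ΔN²) = √(553.61² + (-565.10)²) = 791.08 m.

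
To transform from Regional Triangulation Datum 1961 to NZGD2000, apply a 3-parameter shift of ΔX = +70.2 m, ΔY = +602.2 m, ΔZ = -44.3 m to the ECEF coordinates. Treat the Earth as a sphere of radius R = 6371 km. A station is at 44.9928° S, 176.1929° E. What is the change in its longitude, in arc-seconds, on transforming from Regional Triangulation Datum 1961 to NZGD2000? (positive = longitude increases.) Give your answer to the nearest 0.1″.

sin φ = -0.707018, cos φ = 0.707196, sin λ = 0.066398, cos λ = -0.997793.
East component: ΔE = −sin λ·ΔX + cos λ·ΔY = −(0.066398)(70.2) + (-0.997793)(602.2) = -605.53 m.
1° of latitude spans πR/180 = 111195 m; at latitude φ, 1° of longitude spans that × cos φ = 78636.6 m, so Δλ = -605.53 / 78636.6 × 3600 = -27.721″.

Δλ = -27.7″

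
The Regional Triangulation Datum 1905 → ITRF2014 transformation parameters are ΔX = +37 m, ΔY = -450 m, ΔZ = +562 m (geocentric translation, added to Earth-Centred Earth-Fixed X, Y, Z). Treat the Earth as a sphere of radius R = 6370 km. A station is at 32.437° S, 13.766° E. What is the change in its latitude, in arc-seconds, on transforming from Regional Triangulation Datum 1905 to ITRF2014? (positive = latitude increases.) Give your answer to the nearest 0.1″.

Δφ = 14.1″

sin φ = -0.536372, cos φ = 0.843982, sin λ = 0.237957, cos λ = 0.971276.
North component: ΔN = −sin φ cos λ·ΔX − sin φ sin λ·ΔY + cos φ·ΔZ = −(-0.536372)(0.971276)(37) − (-0.536372)(0.237957)(-450) + (0.843982)(562) = 436.16 m.
1° of latitude spans πR/180 = 111177 m, so Δφ = 436.16 / 111177 × 3600 = 14.123″.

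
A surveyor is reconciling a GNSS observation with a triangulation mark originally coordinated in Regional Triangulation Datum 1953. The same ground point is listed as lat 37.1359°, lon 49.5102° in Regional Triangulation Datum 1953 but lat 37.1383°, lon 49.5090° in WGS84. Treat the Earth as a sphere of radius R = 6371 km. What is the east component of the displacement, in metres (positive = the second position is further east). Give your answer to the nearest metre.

ΔE = -106 m

Δφ = 37.1383° − 37.1359° = +0.0024°; Δλ = 49.5090° − 49.5102° = -0.0012°.
1° along a meridian = πR/180 = 111195 m.
ΔN = Δφ × 111195 = 266.9 m; ΔE = Δλ × 111195 × cos(37.1359°) = -0.0012 × 111195 × 0.797206 = -106.4 m.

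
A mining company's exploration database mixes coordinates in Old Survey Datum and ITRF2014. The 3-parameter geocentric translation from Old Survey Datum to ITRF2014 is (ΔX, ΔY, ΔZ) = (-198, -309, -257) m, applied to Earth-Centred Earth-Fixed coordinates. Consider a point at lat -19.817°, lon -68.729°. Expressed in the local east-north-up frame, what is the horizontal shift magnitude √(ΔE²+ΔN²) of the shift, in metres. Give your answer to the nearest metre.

At φ = -19.817°, λ = -68.729°: sin φ = -0.339017, cos φ = 0.940780, sin λ = -0.931875, cos λ = 0.362780.
ΔE = −sin λ·ΔX + cos λ·ΔY = −(-0.931875)·(-198) + (0.362780)·(-309) = -296.61 m.
ΔN = −sin φ cos λ·ΔX − sin φ sin λ·ΔY + cos φ·ΔZ = −(-0.339017)(0.362780)(-198) − (-0.339017)(-0.931875)(-309) + (0.940780)(-257) = -168.51 m.
Horizontal magnitude = √(ΔE² + ΔN²) = √((-296.61)² + (-168.51)²) = 341.14 m.

341 m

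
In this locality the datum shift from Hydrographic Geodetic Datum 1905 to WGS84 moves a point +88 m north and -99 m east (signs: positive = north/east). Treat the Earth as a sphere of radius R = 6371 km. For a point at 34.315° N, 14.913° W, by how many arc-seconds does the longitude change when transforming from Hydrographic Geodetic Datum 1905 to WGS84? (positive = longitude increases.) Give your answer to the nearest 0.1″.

Δλ = -3.9″

At latitude 34.315°, cos φ = 0.825951.
One radian of longitude at latitude φ spans R cos φ, so Δλ = ΔE / (R cos φ) = -99.0 / (6371000 × 0.825951) = -1.8814e-05 rad = -3.881″.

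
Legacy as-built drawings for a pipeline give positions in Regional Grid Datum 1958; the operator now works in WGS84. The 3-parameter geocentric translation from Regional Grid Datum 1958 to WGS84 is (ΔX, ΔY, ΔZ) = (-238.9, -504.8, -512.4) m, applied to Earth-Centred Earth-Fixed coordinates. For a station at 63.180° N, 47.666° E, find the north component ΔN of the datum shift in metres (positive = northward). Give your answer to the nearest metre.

ΔN = 245 m

The local north axis is (−sin φ cos λ, −sin φ sin λ, cos φ), giving ΔN = 143.581 + 333.022 − 231.189 = 245.41 m.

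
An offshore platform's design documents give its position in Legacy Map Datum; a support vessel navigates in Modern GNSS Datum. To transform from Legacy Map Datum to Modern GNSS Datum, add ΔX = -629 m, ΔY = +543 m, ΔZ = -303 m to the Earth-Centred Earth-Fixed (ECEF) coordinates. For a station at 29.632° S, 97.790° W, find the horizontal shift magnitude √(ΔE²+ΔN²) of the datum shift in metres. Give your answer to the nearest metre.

The local east axis at (φ, λ) is (−sin λ, cos λ, 0), so ΔE = −sin(-97.790°)·(-629) + cos(-97.790°)·543 = -696.79 m.
The local north axis is (−sin φ cos λ, −sin φ sin λ, cos φ), giving ΔN = 42.153 − 265.996 − 263.373 = -487.22 m.
Horizontal magnitude = √(ΔE² + ΔN²) = √((-696.79)² + (-487.22)²) = 850.24 m.

850 m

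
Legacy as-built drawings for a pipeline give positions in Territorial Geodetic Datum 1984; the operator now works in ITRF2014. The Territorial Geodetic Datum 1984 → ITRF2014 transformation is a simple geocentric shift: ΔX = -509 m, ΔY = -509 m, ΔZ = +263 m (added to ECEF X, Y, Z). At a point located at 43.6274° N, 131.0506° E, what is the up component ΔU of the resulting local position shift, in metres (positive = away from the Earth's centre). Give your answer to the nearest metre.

At φ = 43.6274°, λ = 131.0506°: sin φ = 0.689966, cos φ = 0.723842, sin λ = 0.754130, cos λ = -0.656725.
ΔU = cos φ cos λ·ΔX + cos φ sin λ·ΔY + sin φ·ΔZ = (0.723842)(-0.656725)(-509) + (0.723842)(0.754130)(-509) + (0.689966)(263) = 145.57 m.

ΔU = 146 m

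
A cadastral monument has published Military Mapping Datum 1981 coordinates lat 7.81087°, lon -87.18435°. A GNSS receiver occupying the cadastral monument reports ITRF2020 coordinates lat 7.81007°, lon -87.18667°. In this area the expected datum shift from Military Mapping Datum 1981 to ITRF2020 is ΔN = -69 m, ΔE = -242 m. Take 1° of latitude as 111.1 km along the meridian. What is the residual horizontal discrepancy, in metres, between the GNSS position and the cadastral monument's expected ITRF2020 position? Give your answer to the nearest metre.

24 m

Observed coordinate differences: Δφ = -0.00080°, Δλ = -0.00232°.
Converting to metres (1° lat = 111100 m, cos φ = 0.990722): observed ΔN = -88.9 m, observed ΔE = -255.4 m.
Subtracting the expected shift leaves a residual of -88.9 − (-69) = -19.9 m north and -255.4 − (-242) = -13.4 m east.
Residual distance = √((-19.9)² + (-13.4)²) = 24.0 m.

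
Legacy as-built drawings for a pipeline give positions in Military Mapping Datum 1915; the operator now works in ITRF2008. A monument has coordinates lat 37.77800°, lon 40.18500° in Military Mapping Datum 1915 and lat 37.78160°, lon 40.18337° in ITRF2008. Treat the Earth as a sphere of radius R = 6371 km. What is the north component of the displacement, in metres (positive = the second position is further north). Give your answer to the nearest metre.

ΔN = 400 m

Δφ = 37.78160° − 37.77800° = +0.00360°; Δλ = 40.18337° − 40.18500° = -0.00163°.
1° along a meridian = πR/180 = 111195 m.
ΔN = Δφ × 111195 = 400.3 m; ΔE = Δλ × 111195 × cos(37.77800°) = -0.00163 × 111195 × 0.790390 = -143.3 m.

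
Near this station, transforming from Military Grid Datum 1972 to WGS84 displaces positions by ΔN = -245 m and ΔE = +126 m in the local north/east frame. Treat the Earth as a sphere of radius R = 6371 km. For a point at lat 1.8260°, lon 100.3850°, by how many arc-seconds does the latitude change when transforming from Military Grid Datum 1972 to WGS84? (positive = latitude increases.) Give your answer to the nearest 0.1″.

Δφ = -7.9″

On a sphere of radius R, 1 rad of latitude = R, so Δφ = ΔN / R = -245.0 / 6371000 = -3.8456e-05 rad = -7.932″.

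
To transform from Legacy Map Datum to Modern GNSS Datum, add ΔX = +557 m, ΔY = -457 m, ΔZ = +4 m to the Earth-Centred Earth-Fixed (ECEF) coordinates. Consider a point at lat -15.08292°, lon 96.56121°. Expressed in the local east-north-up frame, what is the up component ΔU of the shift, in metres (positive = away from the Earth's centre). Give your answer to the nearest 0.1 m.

The local up (radial) axis is (cos φ cos λ, cos φ sin λ, sin φ), giving ΔU = -61.453 − 438.366 − 1.041 = -500.86 m.

ΔU = -500.9 m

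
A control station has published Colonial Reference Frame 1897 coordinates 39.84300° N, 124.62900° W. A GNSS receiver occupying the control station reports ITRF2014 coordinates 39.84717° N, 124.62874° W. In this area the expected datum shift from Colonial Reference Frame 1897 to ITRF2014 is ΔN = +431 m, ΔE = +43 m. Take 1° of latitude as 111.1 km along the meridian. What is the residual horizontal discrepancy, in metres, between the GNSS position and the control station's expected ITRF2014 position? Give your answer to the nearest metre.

38 m

Observed coordinate differences: Δφ = +0.00417°, Δλ = +0.00026°.
Converting to metres (1° lat = 111100 m, cos φ = 0.767803): observed ΔN = 463.3 m, observed ΔE = 22.2 m.
Subtracting the expected shift leaves a residual of 463.3 − (431) = 32.3 m north and 22.2 − (43) = -20.8 m east.
Residual distance = √(32.3² + (-20.8)²) = 38.4 m.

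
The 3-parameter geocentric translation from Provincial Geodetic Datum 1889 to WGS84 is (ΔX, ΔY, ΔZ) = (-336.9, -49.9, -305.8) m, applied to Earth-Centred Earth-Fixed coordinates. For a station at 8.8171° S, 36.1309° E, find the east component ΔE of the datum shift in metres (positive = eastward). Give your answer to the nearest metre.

At φ = -8.8171°, λ = 36.1309°: sin φ = -0.153281, cos φ = 0.988183, sin λ = 0.589632, cos λ = 0.807672.
ΔE = −sin λ·ΔX + cos λ·ΔY = −(0.589632)·(-336.9) + (0.807672)·(-49.9) = 158.34 m.

ΔE = 158 m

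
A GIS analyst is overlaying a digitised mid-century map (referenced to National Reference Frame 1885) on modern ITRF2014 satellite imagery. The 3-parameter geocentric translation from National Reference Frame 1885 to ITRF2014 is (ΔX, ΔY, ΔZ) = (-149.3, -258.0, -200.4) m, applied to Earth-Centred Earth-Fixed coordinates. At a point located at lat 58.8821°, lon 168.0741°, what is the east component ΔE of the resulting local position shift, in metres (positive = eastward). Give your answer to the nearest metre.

ΔE = 283 m

The local east axis at (φ, λ) is (−sin λ, cos λ, 0), so ΔE = −sin(168.0741°)·(-149.3) + cos(168.0741°)·(-258.0) = 283.28 m.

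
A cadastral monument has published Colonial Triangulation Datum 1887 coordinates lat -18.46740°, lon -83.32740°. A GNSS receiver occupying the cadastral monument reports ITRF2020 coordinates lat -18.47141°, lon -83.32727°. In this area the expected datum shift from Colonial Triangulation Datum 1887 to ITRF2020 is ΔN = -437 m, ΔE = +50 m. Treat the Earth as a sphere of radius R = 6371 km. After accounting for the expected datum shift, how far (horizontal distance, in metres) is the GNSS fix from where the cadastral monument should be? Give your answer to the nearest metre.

Observed coordinate differences: Δφ = -0.00401°, Δλ = +0.00013°.
Converting to metres (1° lat = 111195 m, cos φ = 0.948504): observed ΔN = -445.9 m, observed ΔE = 13.7 m.
Subtracting the expected shift leaves a residual of -445.9 − (-437) = -8.9 m north and 13.7 − (50) = -36.3 m east.
Residual distance = √((-8.9)² + (-36.3)²) = 37.4 m.

37 m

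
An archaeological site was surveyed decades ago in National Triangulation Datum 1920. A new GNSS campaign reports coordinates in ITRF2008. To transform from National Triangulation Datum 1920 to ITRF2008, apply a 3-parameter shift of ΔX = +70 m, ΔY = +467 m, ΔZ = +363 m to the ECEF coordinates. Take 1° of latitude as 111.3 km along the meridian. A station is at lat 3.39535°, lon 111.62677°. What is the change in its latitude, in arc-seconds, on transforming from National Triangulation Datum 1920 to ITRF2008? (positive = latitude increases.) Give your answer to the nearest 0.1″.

sin φ = 0.059225, cos φ = 0.998245, sin λ = 0.929604, cos λ = -0.368559.
North component: ΔN = −sin φ cos λ·ΔX − sin φ sin λ·ΔY + cos φ·ΔZ = −(0.059225)(-0.368559)(70) − (0.059225)(0.929604)(467) + (0.998245)(363) = 338.18 m.
1° of latitude spans 111300 m, so Δφ = 338.18 / 111300 × 3600 = 10.938″.

Δφ = 10.9″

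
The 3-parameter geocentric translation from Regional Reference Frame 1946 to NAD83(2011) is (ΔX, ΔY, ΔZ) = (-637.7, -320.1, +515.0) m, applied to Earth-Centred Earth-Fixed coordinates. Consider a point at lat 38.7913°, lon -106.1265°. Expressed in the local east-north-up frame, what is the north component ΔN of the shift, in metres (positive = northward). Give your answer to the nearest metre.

ΔN = 98 m

At φ = 38.7913°, λ = -106.1265°: sin φ = 0.626485, cos φ = 0.779433, sin λ = -0.960651, cos λ = -0.277759.
ΔN = −sin φ cos λ·ΔX − sin φ sin λ·ΔY + cos φ·ΔZ = −(0.626485)(-0.277759)(-637.7) − (0.626485)(-0.960651)(-320.1) + (0.779433)(515.0) = 97.79 m.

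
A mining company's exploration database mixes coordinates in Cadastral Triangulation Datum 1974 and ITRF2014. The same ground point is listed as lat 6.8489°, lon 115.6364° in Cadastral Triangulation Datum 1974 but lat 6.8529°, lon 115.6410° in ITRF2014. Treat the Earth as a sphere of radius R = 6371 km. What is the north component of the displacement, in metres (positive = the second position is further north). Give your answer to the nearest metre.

Δφ = 6.8529° − 6.8489° = +0.0040°; Δλ = 115.6410° − 115.6364° = +0.0046°.
1° along a meridian = πR/180 = 111195 m.
ΔN = Δφ × 111195 = 444.8 m; ΔE = Δλ × 111195 × cos(6.8489°) = +0.0046 × 111195 × 0.992864 = 507.8 m.

ΔN = 445 m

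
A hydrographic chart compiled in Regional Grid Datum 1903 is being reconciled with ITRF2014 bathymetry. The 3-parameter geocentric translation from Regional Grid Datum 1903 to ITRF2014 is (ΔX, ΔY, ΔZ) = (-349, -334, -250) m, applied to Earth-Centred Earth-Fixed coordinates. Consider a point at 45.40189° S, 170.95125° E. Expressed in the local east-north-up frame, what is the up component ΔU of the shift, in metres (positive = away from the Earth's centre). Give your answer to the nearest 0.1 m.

The local up (radial) axis is (cos φ cos λ, cos φ sin λ, sin φ), giving ΔU = 241.994 − 36.883 + 178.012 = 383.12 m.

ΔU = 383.1 m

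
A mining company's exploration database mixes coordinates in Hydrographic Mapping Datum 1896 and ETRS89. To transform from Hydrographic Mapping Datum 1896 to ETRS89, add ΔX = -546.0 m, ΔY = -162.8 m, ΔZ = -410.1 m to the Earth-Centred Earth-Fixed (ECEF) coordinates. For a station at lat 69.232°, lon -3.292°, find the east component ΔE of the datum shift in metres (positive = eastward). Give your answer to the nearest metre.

ΔE = -194 m

At φ = 69.232°, λ = -3.292°: sin φ = 0.935024, cos φ = 0.354585, sin λ = -0.057425, cos λ = 0.998350.
ΔE = −sin λ·ΔX + cos λ·ΔY = −(-0.057425)·(-546.0) + (0.998350)·(-162.8) = -193.89 m.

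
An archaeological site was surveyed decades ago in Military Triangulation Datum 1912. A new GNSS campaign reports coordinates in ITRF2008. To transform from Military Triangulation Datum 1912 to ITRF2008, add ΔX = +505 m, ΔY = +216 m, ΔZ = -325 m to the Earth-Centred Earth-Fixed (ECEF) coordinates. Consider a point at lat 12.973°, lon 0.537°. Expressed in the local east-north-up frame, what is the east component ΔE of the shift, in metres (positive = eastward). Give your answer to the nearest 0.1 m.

The local east axis at (φ, λ) is (−sin λ, cos λ, 0), so ΔE = −sin(0.537°)·505 + cos(0.537°)·216 = 211.26 m.

ΔE = 211.3 m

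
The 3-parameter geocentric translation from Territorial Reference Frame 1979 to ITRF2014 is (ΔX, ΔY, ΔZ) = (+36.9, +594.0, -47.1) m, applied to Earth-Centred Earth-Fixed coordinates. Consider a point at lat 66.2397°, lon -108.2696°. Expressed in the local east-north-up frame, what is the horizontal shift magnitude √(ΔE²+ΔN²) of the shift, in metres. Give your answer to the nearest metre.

The local east axis at (φ, λ) is (−sin λ, cos λ, 0), so ΔE = −sin(-108.2696°)·36.9 + cos(-108.2696°)·594.0 = -151.17 m.
The local north axis is (−sin φ cos λ, −sin φ sin λ, cos φ), giving ΔN = 10.587 + 516.248 − 18.977 = 507.86 m.
Horizontal magnitude = √(ΔE² + ΔN²) = √((-151.17)² + 507.86²) = 529.88 m.

530 m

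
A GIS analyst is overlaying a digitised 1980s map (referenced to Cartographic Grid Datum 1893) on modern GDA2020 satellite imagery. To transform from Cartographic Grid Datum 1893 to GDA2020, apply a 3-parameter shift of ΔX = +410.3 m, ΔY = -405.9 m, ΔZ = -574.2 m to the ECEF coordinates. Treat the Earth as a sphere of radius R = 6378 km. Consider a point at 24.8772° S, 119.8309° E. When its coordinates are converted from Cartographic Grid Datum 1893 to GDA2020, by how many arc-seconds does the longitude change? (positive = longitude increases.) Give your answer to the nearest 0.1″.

Δλ = -5.5″

sin φ = -0.420675, cos φ = 0.907211, sin λ = 0.867497, cos λ = -0.497442.
East component: ΔE = −sin λ·ΔX + cos λ·ΔY = −(0.867497)(410.3) + (-0.497442)(-405.9) = -154.02 m.
1° of latitude spans πR/180 = 111317 m; at latitude φ, 1° of longitude spans that × cos φ = 100988.2 m, so Δλ = -154.02 / 100988.2 × 3600 = -5.491″.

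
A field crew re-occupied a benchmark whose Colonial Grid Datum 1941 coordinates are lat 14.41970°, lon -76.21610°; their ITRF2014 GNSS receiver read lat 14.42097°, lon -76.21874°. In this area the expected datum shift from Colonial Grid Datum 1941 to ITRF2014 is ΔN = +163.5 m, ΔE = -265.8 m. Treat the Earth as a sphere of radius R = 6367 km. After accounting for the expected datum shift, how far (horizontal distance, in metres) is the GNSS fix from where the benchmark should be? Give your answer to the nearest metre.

29 m

Observed coordinate differences: Δφ = +0.00127°, Δλ = -0.00264°.
Converting to metres (1° lat = 111125 m, cos φ = 0.968498): observed ΔN = 141.1 m, observed ΔE = -284.1 m.
Subtracting the expected shift leaves a residual of 141.1 − (163.5) = -22.4 m north and -284.1 − (-265.8) = -18.3 m east.
Residual distance = √((-22.4)² + (-18.3)²) = 28.9 m.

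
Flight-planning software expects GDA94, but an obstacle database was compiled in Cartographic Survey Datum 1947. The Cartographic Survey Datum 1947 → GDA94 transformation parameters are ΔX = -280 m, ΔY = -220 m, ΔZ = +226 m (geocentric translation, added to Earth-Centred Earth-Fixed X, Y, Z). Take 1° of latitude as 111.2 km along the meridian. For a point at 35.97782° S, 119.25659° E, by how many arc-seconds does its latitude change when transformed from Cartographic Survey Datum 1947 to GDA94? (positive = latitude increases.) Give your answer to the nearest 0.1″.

sin φ = -0.587472, cos φ = 0.809244, sin λ = 0.872440, cos λ = -0.488722.
North component: ΔN = −sin φ cos λ·ΔX − sin φ sin λ·ΔY + cos φ·ΔZ = −(-0.587472)(-0.488722)(-280) − (-0.587472)(0.872440)(-220) + (0.809244)(226) = 150.52 m.
1° of latitude spans 111200 m, so Δφ = 150.52 / 111200 × 3600 = 4.873″.

Δφ = 4.9″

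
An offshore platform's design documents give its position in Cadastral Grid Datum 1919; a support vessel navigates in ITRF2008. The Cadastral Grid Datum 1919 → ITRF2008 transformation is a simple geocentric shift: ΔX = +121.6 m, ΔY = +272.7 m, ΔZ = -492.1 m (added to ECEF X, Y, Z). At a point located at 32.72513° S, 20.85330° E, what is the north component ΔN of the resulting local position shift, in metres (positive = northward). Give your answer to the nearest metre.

ΔN = -300 m

The local north axis is (−sin φ cos λ, −sin φ sin λ, cos φ), giving ΔN = 61.432 + 52.480 − 413.991 = -300.08 m.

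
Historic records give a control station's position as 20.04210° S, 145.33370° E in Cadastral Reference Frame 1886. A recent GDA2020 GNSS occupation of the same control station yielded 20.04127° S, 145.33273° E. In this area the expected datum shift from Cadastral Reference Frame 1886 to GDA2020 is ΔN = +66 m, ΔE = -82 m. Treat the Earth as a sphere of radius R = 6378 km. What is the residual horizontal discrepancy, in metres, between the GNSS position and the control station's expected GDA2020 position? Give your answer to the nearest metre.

Observed coordinate differences: Δφ = +0.00083°, Δλ = -0.00097°.
Converting to metres (1° lat = 111317 m, cos φ = 0.939441): observed ΔN = 92.4 m, observed ΔE = -101.4 m.
Subtracting the expected shift leaves a residual of 92.4 − (66) = 26.4 m north and -101.4 − (-82) = -19.4 m east.
Residual distance = √(26.4² + (-19.4)²) = 32.8 m.

33 m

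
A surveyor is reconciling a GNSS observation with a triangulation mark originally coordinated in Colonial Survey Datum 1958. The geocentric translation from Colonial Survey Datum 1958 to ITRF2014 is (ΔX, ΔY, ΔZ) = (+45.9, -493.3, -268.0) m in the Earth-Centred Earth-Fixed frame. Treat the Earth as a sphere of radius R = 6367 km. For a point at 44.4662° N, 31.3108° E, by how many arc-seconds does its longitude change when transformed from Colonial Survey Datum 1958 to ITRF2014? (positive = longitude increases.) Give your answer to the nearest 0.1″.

Δλ = -20.2″

sin φ = 0.700488, cos φ = 0.713664, sin λ = 0.519680, cos λ = 0.854361.
East component: ΔE = −sin λ·ΔX + cos λ·ΔY = −(0.519680)(45.9) + (0.854361)(-493.3) = -445.31 m.
1° of latitude spans πR/180 = 111125 m; at latitude φ, 1° of longitude spans that × cos φ = 79306.0 m, so Δλ = -445.31 / 79306.0 × 3600 = -20.214″.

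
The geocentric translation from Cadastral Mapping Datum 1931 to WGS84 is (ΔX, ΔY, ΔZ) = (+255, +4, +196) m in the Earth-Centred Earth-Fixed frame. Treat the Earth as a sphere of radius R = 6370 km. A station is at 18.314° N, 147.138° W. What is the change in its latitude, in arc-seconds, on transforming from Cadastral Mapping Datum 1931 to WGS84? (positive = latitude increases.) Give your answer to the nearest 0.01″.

sin φ = 0.314224, cos φ = 0.949349, sin λ = -0.542617, cos λ = -0.839980.
North component: ΔN = −sin φ cos λ·ΔX − sin φ sin λ·ΔY + cos φ·ΔZ = −(0.314224)(-0.839980)(255) − (0.314224)(-0.542617)(4) + (0.949349)(196) = 254.06 m.
1° of latitude spans πR/180 = 111177 m, so Δφ = 254.06 / 111177 × 3600 = 8.227″.

Δφ = 8.23″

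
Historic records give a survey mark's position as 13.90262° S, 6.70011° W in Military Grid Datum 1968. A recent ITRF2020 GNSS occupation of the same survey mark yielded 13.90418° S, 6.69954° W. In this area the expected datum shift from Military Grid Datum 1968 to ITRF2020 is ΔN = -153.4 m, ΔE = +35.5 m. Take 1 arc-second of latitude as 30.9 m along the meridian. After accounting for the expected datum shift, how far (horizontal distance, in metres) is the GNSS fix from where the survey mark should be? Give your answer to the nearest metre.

Observed coordinate differences: Δφ = -0.00156°, Δλ = +0.00057°.
Converting to metres (1° lat = 111240 m, cos φ = 0.970705): observed ΔN = -173.5 m, observed ΔE = 61.5 m.
Subtracting the expected shift leaves a residual of -173.5 − (-153.4) = -20.1 m north and 61.5 − (35.5) = 26.0 m east.
Residual distance = √((-20.1)² + 26.0²) = 32.9 m.

33 m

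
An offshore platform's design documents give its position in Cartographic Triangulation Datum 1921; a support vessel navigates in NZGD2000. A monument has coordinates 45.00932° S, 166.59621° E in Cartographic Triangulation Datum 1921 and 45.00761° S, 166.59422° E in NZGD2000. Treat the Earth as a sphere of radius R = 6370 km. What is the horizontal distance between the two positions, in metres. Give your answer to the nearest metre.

246 m

Δφ = -45.00761° − -45.00932° = +0.00171°; Δλ = 166.59422° − 166.59621° = -0.00199°.
1° along a meridian = πR/180 = 111177 m.
ΔN = Δφ × 111177 = 190.1 m; ΔE = Δλ × 111177 × cos(-45.00932°) = -0.00199 × 111177 × 0.706992 = -156.4 m.
Distance = √(ΔE² + ΔN²) = √((-156.4)² + 190.1²) = 246.2 m.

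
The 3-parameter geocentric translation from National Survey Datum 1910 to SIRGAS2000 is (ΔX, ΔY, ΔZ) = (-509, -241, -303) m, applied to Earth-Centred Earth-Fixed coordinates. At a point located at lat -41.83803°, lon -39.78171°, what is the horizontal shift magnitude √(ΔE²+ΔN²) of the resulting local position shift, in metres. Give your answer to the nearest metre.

The local east axis at (φ, λ) is (−sin λ, cos λ, 0), so ΔE = −sin(-39.78171°)·(-509) + cos(-39.78171°)·(-241) = -510.90 m.
The local north axis is (−sin φ cos λ, −sin φ sin λ, cos φ), giving ΔN = -260.915 + 102.860 − 225.745 = -383.80 m.
Horizontal magnitude = √(ΔE² + ΔN²) = √((-510.90)² + (-383.80)²) = 639.00 m.

639 m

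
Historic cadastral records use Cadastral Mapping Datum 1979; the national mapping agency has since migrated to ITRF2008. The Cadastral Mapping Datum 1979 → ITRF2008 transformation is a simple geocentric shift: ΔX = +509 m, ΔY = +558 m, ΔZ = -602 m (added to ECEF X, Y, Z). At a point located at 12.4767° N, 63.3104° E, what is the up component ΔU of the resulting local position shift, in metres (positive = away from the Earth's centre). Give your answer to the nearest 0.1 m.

ΔU = 579.9 m

At φ = 12.4767°, λ = 63.3104°: sin φ = 0.216043, cos φ = 0.976384, sin λ = 0.893453, cos λ = 0.449157.
ΔU = cos φ cos λ·ΔX + cos φ sin λ·ΔY + sin φ·ΔZ = (0.976384)(0.449157)(509) + (0.976384)(0.893453)(558) + (0.216043)(-602) = 579.94 m.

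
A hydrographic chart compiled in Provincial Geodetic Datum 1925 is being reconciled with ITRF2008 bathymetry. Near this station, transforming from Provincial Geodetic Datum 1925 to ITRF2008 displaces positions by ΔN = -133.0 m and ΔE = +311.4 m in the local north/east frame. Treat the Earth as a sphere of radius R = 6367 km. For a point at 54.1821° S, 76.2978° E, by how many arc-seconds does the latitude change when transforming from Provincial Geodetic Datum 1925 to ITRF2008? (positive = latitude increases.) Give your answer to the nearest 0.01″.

On a sphere of radius R, 1 rad of latitude = R, so Δφ = ΔN / R = -133.0 / 6367000 = -2.0889e-05 rad = -4.309″.

Δφ = -4.31″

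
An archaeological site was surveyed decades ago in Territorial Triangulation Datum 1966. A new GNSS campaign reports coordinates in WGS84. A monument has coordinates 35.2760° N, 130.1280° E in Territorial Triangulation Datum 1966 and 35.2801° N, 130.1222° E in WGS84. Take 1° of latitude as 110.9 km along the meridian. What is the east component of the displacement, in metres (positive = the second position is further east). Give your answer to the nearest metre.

Δφ = 35.2801° − 35.2760° = +0.0041°; Δλ = 130.1222° − 130.1280° = -0.0058°.
ΔN = Δφ × 110900 = 454.7 m; ΔE = Δλ × 110900 × cos(35.2760°) = -0.0058 × 110900 × 0.816380 = -525.1 m.

ΔE = -525 m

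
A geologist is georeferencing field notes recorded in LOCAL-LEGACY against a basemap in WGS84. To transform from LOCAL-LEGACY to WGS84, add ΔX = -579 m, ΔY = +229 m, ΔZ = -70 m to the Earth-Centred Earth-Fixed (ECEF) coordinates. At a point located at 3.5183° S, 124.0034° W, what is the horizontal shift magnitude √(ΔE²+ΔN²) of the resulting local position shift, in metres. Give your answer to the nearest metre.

611 m

The local east axis at (φ, λ) is (−sin λ, cos λ, 0), so ΔE = −sin(-124.0034°)·(-579) + cos(-124.0034°)·229 = -608.06 m.
The local north axis is (−sin φ cos λ, −sin φ sin λ, cos φ), giving ΔN = 19.871 − 11.650 − 69.868 = -61.65 m.
Horizontal magnitude = √(ΔE² + ΔN²) = √((-608.06)² + (-61.65)²) = 611.18 m.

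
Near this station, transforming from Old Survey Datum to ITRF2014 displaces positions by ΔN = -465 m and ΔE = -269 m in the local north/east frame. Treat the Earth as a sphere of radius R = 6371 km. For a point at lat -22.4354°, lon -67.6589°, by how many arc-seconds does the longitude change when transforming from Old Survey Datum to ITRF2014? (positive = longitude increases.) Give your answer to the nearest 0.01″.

Δλ = -9.42″

At latitude -22.4354°, cos φ = 0.924310.
One radian of longitude at latitude φ spans R cos φ, so Δλ = ΔE / (R cos φ) = -269.0 / (6371000 × 0.924310) = -4.5680e-05 rad = -9.422″.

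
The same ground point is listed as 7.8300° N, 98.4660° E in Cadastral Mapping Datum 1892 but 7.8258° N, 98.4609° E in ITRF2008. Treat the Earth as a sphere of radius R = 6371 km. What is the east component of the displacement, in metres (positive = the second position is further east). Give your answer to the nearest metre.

ΔE = -562 m

Δφ = 7.8258° − 7.8300° = -0.0042°; Δλ = 98.4609° − 98.4660° = -0.0051°.
1° along a meridian = πR/180 = 111195 m.
ΔN = Δφ × 111195 = -467.0 m; ΔE = Δλ × 111195 × cos(7.8300°) = -0.0051 × 111195 × 0.990677 = -561.8 m.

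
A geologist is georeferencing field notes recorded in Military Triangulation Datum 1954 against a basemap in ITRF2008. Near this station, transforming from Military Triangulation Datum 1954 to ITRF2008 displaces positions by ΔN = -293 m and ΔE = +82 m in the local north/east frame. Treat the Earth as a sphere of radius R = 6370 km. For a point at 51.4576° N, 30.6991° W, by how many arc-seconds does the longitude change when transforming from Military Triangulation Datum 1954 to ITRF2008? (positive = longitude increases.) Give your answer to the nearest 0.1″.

Δλ = 4.3″

At latitude 51.4576°, cos φ = 0.623094.
One radian of longitude at latitude φ spans R cos φ, so Δλ = ΔE / (R cos φ) = 82.0 / (6370000 × 0.623094) = 2.0660e-05 rad = 4.261″.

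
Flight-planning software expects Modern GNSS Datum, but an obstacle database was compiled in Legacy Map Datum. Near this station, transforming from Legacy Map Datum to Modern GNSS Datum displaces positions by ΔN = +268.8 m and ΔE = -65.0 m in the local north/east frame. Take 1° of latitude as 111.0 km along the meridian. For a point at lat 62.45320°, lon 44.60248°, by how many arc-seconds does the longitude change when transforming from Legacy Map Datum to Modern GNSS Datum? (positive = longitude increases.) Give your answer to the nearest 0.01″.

Δλ = -4.56″

At latitude 62.45320°, cos φ = 0.462473.
1° of longitude at this latitude = 111.0 × cos φ = 51.33 km, so Δλ = -65.0 / 51334.5 = -0.0012662° = -4.558″.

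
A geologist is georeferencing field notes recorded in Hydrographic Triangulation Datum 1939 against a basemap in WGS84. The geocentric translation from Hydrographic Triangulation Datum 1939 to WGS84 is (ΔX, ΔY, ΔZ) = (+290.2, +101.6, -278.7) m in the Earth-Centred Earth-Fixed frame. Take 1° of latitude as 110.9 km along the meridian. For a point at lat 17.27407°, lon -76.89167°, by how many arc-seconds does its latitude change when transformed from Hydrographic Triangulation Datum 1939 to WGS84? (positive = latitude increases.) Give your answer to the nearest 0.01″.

sin φ = 0.296943, cos φ = 0.954895, sin λ = -0.973943, cos λ = 0.226793.
North component: ΔN = −sin φ cos λ·ΔX − sin φ sin λ·ΔY + cos φ·ΔZ = −(0.296943)(0.226793)(290.2) − (0.296943)(-0.973943)(101.6) + (0.954895)(-278.7) = -256.29 m.
1° of latitude spans 110900 m, so Δφ = -256.29 / 110900 × 3600 = -8.320″.

Δφ = -8.32″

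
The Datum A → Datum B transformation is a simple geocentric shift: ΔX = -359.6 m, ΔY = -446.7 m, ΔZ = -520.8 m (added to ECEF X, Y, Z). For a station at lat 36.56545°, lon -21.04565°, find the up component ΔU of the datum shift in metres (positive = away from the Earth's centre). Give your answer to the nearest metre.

At φ = 36.56545°, λ = -21.04565°: sin φ = 0.595741, cos φ = 0.803177, sin λ = -0.359112, cos λ = 0.933295.
ΔU = cos φ cos λ·ΔX + cos φ sin λ·ΔY + sin φ·ΔZ = (0.803177)(0.933295)(-359.6) + (0.803177)(-0.359112)(-446.7) + (0.595741)(-520.8) = -450.98 m.

ΔU = -451 m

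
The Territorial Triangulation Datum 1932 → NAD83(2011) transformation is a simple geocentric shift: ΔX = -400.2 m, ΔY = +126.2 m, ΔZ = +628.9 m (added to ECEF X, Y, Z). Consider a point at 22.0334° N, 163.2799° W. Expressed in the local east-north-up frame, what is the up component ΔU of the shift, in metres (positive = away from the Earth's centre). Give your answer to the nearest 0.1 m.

The local up (radial) axis is (cos φ cos λ, cos φ sin λ, sin φ), giving ΔU = 355.287 − 33.656 + 235.930 = 557.56 m.

ΔU = 557.6 m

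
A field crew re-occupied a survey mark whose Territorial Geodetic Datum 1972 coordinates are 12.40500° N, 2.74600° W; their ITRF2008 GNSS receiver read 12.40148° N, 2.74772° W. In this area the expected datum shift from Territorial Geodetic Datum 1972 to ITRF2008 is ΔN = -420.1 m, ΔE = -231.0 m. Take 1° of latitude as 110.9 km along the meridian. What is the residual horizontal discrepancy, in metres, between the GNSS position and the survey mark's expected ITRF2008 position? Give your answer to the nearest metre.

Observed coordinate differences: Δφ = -0.00352°, Δλ = -0.00172°.
Converting to metres (1° lat = 110900 m, cos φ = 0.976654): observed ΔN = -390.4 m, observed ΔE = -186.3 m.
Subtracting the expected shift leaves a residual of -390.4 − (-420.1) = 29.7 m north and -186.3 − (-231.0) = 44.7 m east.
Residual distance = √(29.7² + 44.7²) = 53.7 m.

54 m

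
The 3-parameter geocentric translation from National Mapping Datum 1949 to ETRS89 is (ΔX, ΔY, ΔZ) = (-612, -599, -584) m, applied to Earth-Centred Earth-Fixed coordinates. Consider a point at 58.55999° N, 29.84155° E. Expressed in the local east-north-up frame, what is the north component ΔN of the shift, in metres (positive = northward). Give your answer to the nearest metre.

The local north axis is (−sin φ cos λ, −sin φ sin λ, cos φ), giving ΔN = 452.916 + 254.304 − 304.618 = 402.60 m.

ΔN = 403 m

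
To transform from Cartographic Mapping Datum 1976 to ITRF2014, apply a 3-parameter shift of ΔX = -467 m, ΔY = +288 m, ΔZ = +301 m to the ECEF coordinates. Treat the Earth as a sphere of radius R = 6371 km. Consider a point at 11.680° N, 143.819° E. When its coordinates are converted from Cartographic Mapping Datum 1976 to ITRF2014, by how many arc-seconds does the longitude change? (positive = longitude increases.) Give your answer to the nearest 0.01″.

Δλ = 1.43″

sin φ = 0.202445, cos φ = 0.979294, sin λ = 0.590338, cos λ = -0.807156.
East component: ΔE = −sin λ·ΔX + cos λ·ΔY = −(0.590338)(-467) + (-0.807156)(288) = 43.23 m.
1° of latitude spans πR/180 = 111195 m; at latitude φ, 1° of longitude spans that × cos φ = 108892.5 m, so Δλ = 43.23 / 108892.5 × 3600 = 1.429″.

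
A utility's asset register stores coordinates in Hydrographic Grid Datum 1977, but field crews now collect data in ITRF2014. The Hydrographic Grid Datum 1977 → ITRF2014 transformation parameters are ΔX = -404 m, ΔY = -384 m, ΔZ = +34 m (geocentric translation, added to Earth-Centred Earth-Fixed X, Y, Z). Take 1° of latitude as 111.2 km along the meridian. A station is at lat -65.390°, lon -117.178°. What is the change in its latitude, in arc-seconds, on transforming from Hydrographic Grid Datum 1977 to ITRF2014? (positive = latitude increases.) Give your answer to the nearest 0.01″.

Δφ = 15.94″

sin φ = -0.909163, cos φ = 0.416439, sin λ = -0.889592, cos λ = -0.456756.
North component: ΔN = −sin φ cos λ·ΔX − sin φ sin λ·ΔY + cos φ·ΔZ = −(-0.909163)(-0.456756)(-404) − (-0.909163)(-0.889592)(-384) + (0.416439)(34) = 492.50 m.
1° of latitude spans 111200 m, so Δφ = 492.50 / 111200 × 3600 = 15.944″.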